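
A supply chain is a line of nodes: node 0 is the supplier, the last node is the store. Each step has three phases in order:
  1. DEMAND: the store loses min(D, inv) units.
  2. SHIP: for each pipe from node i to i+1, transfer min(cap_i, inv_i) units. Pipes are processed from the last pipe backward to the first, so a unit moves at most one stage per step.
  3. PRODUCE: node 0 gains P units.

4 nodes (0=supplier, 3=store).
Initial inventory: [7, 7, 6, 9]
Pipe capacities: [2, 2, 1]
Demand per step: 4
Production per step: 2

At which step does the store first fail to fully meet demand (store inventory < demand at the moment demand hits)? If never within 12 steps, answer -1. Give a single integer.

Step 1: demand=4,sold=4 ship[2->3]=1 ship[1->2]=2 ship[0->1]=2 prod=2 -> [7 7 7 6]
Step 2: demand=4,sold=4 ship[2->3]=1 ship[1->2]=2 ship[0->1]=2 prod=2 -> [7 7 8 3]
Step 3: demand=4,sold=3 ship[2->3]=1 ship[1->2]=2 ship[0->1]=2 prod=2 -> [7 7 9 1]
Step 4: demand=4,sold=1 ship[2->3]=1 ship[1->2]=2 ship[0->1]=2 prod=2 -> [7 7 10 1]
Step 5: demand=4,sold=1 ship[2->3]=1 ship[1->2]=2 ship[0->1]=2 prod=2 -> [7 7 11 1]
Step 6: demand=4,sold=1 ship[2->3]=1 ship[1->2]=2 ship[0->1]=2 prod=2 -> [7 7 12 1]
Step 7: demand=4,sold=1 ship[2->3]=1 ship[1->2]=2 ship[0->1]=2 prod=2 -> [7 7 13 1]
Step 8: demand=4,sold=1 ship[2->3]=1 ship[1->2]=2 ship[0->1]=2 prod=2 -> [7 7 14 1]
Step 9: demand=4,sold=1 ship[2->3]=1 ship[1->2]=2 ship[0->1]=2 prod=2 -> [7 7 15 1]
Step 10: demand=4,sold=1 ship[2->3]=1 ship[1->2]=2 ship[0->1]=2 prod=2 -> [7 7 16 1]
Step 11: demand=4,sold=1 ship[2->3]=1 ship[1->2]=2 ship[0->1]=2 prod=2 -> [7 7 17 1]
Step 12: demand=4,sold=1 ship[2->3]=1 ship[1->2]=2 ship[0->1]=2 prod=2 -> [7 7 18 1]
First stockout at step 3

3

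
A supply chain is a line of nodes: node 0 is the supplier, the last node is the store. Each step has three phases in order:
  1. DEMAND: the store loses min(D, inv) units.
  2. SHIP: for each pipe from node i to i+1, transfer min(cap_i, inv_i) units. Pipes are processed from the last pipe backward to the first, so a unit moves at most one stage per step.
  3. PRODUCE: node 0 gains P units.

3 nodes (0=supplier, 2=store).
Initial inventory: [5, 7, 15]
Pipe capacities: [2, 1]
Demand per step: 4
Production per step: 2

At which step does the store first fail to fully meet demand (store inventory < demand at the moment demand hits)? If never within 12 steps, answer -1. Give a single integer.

Step 1: demand=4,sold=4 ship[1->2]=1 ship[0->1]=2 prod=2 -> [5 8 12]
Step 2: demand=4,sold=4 ship[1->2]=1 ship[0->1]=2 prod=2 -> [5 9 9]
Step 3: demand=4,sold=4 ship[1->2]=1 ship[0->1]=2 prod=2 -> [5 10 6]
Step 4: demand=4,sold=4 ship[1->2]=1 ship[0->1]=2 prod=2 -> [5 11 3]
Step 5: demand=4,sold=3 ship[1->2]=1 ship[0->1]=2 prod=2 -> [5 12 1]
Step 6: demand=4,sold=1 ship[1->2]=1 ship[0->1]=2 prod=2 -> [5 13 1]
Step 7: demand=4,sold=1 ship[1->2]=1 ship[0->1]=2 prod=2 -> [5 14 1]
Step 8: demand=4,sold=1 ship[1->2]=1 ship[0->1]=2 prod=2 -> [5 15 1]
Step 9: demand=4,sold=1 ship[1->2]=1 ship[0->1]=2 prod=2 -> [5 16 1]
Step 10: demand=4,sold=1 ship[1->2]=1 ship[0->1]=2 prod=2 -> [5 17 1]
Step 11: demand=4,sold=1 ship[1->2]=1 ship[0->1]=2 prod=2 -> [5 18 1]
Step 12: demand=4,sold=1 ship[1->2]=1 ship[0->1]=2 prod=2 -> [5 19 1]
First stockout at step 5

5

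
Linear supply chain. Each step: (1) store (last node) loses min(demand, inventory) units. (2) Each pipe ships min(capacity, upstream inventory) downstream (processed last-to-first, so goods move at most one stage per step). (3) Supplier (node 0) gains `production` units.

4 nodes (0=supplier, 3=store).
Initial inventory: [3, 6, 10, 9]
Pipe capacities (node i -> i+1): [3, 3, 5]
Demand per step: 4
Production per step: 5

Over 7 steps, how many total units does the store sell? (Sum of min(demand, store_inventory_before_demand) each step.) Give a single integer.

Step 1: sold=4 (running total=4) -> [5 6 8 10]
Step 2: sold=4 (running total=8) -> [7 6 6 11]
Step 3: sold=4 (running total=12) -> [9 6 4 12]
Step 4: sold=4 (running total=16) -> [11 6 3 12]
Step 5: sold=4 (running total=20) -> [13 6 3 11]
Step 6: sold=4 (running total=24) -> [15 6 3 10]
Step 7: sold=4 (running total=28) -> [17 6 3 9]

Answer: 28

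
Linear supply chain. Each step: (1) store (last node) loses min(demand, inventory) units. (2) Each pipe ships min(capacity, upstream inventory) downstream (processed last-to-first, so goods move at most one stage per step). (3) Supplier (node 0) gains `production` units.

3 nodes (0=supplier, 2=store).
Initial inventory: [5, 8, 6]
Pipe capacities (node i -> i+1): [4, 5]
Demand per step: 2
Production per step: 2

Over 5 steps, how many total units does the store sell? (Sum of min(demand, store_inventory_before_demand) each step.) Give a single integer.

Step 1: sold=2 (running total=2) -> [3 7 9]
Step 2: sold=2 (running total=4) -> [2 5 12]
Step 3: sold=2 (running total=6) -> [2 2 15]
Step 4: sold=2 (running total=8) -> [2 2 15]
Step 5: sold=2 (running total=10) -> [2 2 15]

Answer: 10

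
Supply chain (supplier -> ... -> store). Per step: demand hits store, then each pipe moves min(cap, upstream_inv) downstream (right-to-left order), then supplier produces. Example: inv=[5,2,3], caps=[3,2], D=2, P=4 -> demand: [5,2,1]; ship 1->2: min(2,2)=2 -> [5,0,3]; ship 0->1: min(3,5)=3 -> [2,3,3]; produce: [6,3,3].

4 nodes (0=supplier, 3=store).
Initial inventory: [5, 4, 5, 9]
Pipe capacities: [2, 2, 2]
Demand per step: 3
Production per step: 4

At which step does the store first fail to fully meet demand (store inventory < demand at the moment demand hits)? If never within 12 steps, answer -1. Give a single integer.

Step 1: demand=3,sold=3 ship[2->3]=2 ship[1->2]=2 ship[0->1]=2 prod=4 -> [7 4 5 8]
Step 2: demand=3,sold=3 ship[2->3]=2 ship[1->2]=2 ship[0->1]=2 prod=4 -> [9 4 5 7]
Step 3: demand=3,sold=3 ship[2->3]=2 ship[1->2]=2 ship[0->1]=2 prod=4 -> [11 4 5 6]
Step 4: demand=3,sold=3 ship[2->3]=2 ship[1->2]=2 ship[0->1]=2 prod=4 -> [13 4 5 5]
Step 5: demand=3,sold=3 ship[2->3]=2 ship[1->2]=2 ship[0->1]=2 prod=4 -> [15 4 5 4]
Step 6: demand=3,sold=3 ship[2->3]=2 ship[1->2]=2 ship[0->1]=2 prod=4 -> [17 4 5 3]
Step 7: demand=3,sold=3 ship[2->3]=2 ship[1->2]=2 ship[0->1]=2 prod=4 -> [19 4 5 2]
Step 8: demand=3,sold=2 ship[2->3]=2 ship[1->2]=2 ship[0->1]=2 prod=4 -> [21 4 5 2]
Step 9: demand=3,sold=2 ship[2->3]=2 ship[1->2]=2 ship[0->1]=2 prod=4 -> [23 4 5 2]
Step 10: demand=3,sold=2 ship[2->3]=2 ship[1->2]=2 ship[0->1]=2 prod=4 -> [25 4 5 2]
Step 11: demand=3,sold=2 ship[2->3]=2 ship[1->2]=2 ship[0->1]=2 prod=4 -> [27 4 5 2]
Step 12: demand=3,sold=2 ship[2->3]=2 ship[1->2]=2 ship[0->1]=2 prod=4 -> [29 4 5 2]
First stockout at step 8

8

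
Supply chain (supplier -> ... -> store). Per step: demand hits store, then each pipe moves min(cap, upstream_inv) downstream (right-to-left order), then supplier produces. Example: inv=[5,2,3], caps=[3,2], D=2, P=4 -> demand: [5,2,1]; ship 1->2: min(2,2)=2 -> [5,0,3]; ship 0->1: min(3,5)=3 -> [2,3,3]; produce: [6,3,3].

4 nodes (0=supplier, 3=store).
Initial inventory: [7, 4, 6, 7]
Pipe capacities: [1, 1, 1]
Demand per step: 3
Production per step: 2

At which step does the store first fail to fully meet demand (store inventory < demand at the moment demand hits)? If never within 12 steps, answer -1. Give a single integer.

Step 1: demand=3,sold=3 ship[2->3]=1 ship[1->2]=1 ship[0->1]=1 prod=2 -> [8 4 6 5]
Step 2: demand=3,sold=3 ship[2->3]=1 ship[1->2]=1 ship[0->1]=1 prod=2 -> [9 4 6 3]
Step 3: demand=3,sold=3 ship[2->3]=1 ship[1->2]=1 ship[0->1]=1 prod=2 -> [10 4 6 1]
Step 4: demand=3,sold=1 ship[2->3]=1 ship[1->2]=1 ship[0->1]=1 prod=2 -> [11 4 6 1]
Step 5: demand=3,sold=1 ship[2->3]=1 ship[1->2]=1 ship[0->1]=1 prod=2 -> [12 4 6 1]
Step 6: demand=3,sold=1 ship[2->3]=1 ship[1->2]=1 ship[0->1]=1 prod=2 -> [13 4 6 1]
Step 7: demand=3,sold=1 ship[2->3]=1 ship[1->2]=1 ship[0->1]=1 prod=2 -> [14 4 6 1]
Step 8: demand=3,sold=1 ship[2->3]=1 ship[1->2]=1 ship[0->1]=1 prod=2 -> [15 4 6 1]
Step 9: demand=3,sold=1 ship[2->3]=1 ship[1->2]=1 ship[0->1]=1 prod=2 -> [16 4 6 1]
Step 10: demand=3,sold=1 ship[2->3]=1 ship[1->2]=1 ship[0->1]=1 prod=2 -> [17 4 6 1]
Step 11: demand=3,sold=1 ship[2->3]=1 ship[1->2]=1 ship[0->1]=1 prod=2 -> [18 4 6 1]
Step 12: demand=3,sold=1 ship[2->3]=1 ship[1->2]=1 ship[0->1]=1 prod=2 -> [19 4 6 1]
First stockout at step 4

4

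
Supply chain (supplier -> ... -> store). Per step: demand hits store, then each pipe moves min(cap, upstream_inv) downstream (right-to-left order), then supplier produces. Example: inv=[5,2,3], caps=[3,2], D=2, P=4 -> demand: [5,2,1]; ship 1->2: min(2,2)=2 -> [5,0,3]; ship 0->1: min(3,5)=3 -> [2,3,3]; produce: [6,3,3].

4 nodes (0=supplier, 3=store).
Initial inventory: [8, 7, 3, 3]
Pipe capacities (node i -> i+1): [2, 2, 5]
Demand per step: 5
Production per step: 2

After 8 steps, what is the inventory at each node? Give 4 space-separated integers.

Step 1: demand=5,sold=3 ship[2->3]=3 ship[1->2]=2 ship[0->1]=2 prod=2 -> inv=[8 7 2 3]
Step 2: demand=5,sold=3 ship[2->3]=2 ship[1->2]=2 ship[0->1]=2 prod=2 -> inv=[8 7 2 2]
Step 3: demand=5,sold=2 ship[2->3]=2 ship[1->2]=2 ship[0->1]=2 prod=2 -> inv=[8 7 2 2]
Step 4: demand=5,sold=2 ship[2->3]=2 ship[1->2]=2 ship[0->1]=2 prod=2 -> inv=[8 7 2 2]
Step 5: demand=5,sold=2 ship[2->3]=2 ship[1->2]=2 ship[0->1]=2 prod=2 -> inv=[8 7 2 2]
Step 6: demand=5,sold=2 ship[2->3]=2 ship[1->2]=2 ship[0->1]=2 prod=2 -> inv=[8 7 2 2]
Step 7: demand=5,sold=2 ship[2->3]=2 ship[1->2]=2 ship[0->1]=2 prod=2 -> inv=[8 7 2 2]
Step 8: demand=5,sold=2 ship[2->3]=2 ship[1->2]=2 ship[0->1]=2 prod=2 -> inv=[8 7 2 2]

8 7 2 2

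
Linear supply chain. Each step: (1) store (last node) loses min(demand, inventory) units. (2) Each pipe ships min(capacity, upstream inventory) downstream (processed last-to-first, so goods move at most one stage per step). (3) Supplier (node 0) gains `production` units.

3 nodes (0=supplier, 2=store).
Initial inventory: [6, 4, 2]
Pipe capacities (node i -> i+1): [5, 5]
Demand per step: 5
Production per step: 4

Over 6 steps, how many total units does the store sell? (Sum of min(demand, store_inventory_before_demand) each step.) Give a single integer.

Answer: 24

Derivation:
Step 1: sold=2 (running total=2) -> [5 5 4]
Step 2: sold=4 (running total=6) -> [4 5 5]
Step 3: sold=5 (running total=11) -> [4 4 5]
Step 4: sold=5 (running total=16) -> [4 4 4]
Step 5: sold=4 (running total=20) -> [4 4 4]
Step 6: sold=4 (running total=24) -> [4 4 4]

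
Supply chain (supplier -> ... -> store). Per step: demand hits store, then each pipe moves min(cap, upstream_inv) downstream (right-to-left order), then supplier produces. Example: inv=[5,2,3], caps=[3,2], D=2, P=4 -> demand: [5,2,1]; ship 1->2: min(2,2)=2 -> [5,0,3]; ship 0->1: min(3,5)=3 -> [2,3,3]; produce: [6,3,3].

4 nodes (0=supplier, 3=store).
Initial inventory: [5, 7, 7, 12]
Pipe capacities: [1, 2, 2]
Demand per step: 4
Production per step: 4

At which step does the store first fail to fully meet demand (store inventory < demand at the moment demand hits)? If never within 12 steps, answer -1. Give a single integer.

Step 1: demand=4,sold=4 ship[2->3]=2 ship[1->2]=2 ship[0->1]=1 prod=4 -> [8 6 7 10]
Step 2: demand=4,sold=4 ship[2->3]=2 ship[1->2]=2 ship[0->1]=1 prod=4 -> [11 5 7 8]
Step 3: demand=4,sold=4 ship[2->3]=2 ship[1->2]=2 ship[0->1]=1 prod=4 -> [14 4 7 6]
Step 4: demand=4,sold=4 ship[2->3]=2 ship[1->2]=2 ship[0->1]=1 prod=4 -> [17 3 7 4]
Step 5: demand=4,sold=4 ship[2->3]=2 ship[1->2]=2 ship[0->1]=1 prod=4 -> [20 2 7 2]
Step 6: demand=4,sold=2 ship[2->3]=2 ship[1->2]=2 ship[0->1]=1 prod=4 -> [23 1 7 2]
Step 7: demand=4,sold=2 ship[2->3]=2 ship[1->2]=1 ship[0->1]=1 prod=4 -> [26 1 6 2]
Step 8: demand=4,sold=2 ship[2->3]=2 ship[1->2]=1 ship[0->1]=1 prod=4 -> [29 1 5 2]
Step 9: demand=4,sold=2 ship[2->3]=2 ship[1->2]=1 ship[0->1]=1 prod=4 -> [32 1 4 2]
Step 10: demand=4,sold=2 ship[2->3]=2 ship[1->2]=1 ship[0->1]=1 prod=4 -> [35 1 3 2]
Step 11: demand=4,sold=2 ship[2->3]=2 ship[1->2]=1 ship[0->1]=1 prod=4 -> [38 1 2 2]
Step 12: demand=4,sold=2 ship[2->3]=2 ship[1->2]=1 ship[0->1]=1 prod=4 -> [41 1 1 2]
First stockout at step 6

6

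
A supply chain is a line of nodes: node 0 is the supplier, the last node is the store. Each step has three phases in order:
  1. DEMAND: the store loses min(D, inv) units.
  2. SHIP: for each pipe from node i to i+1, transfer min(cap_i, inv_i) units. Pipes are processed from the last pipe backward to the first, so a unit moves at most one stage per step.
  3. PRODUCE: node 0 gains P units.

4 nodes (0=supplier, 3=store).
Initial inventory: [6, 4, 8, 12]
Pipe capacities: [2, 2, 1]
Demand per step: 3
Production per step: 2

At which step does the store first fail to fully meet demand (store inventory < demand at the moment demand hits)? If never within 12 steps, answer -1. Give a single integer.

Step 1: demand=3,sold=3 ship[2->3]=1 ship[1->2]=2 ship[0->1]=2 prod=2 -> [6 4 9 10]
Step 2: demand=3,sold=3 ship[2->3]=1 ship[1->2]=2 ship[0->1]=2 prod=2 -> [6 4 10 8]
Step 3: demand=3,sold=3 ship[2->3]=1 ship[1->2]=2 ship[0->1]=2 prod=2 -> [6 4 11 6]
Step 4: demand=3,sold=3 ship[2->3]=1 ship[1->2]=2 ship[0->1]=2 prod=2 -> [6 4 12 4]
Step 5: demand=3,sold=3 ship[2->3]=1 ship[1->2]=2 ship[0->1]=2 prod=2 -> [6 4 13 2]
Step 6: demand=3,sold=2 ship[2->3]=1 ship[1->2]=2 ship[0->1]=2 prod=2 -> [6 4 14 1]
Step 7: demand=3,sold=1 ship[2->3]=1 ship[1->2]=2 ship[0->1]=2 prod=2 -> [6 4 15 1]
Step 8: demand=3,sold=1 ship[2->3]=1 ship[1->2]=2 ship[0->1]=2 prod=2 -> [6 4 16 1]
Step 9: demand=3,sold=1 ship[2->3]=1 ship[1->2]=2 ship[0->1]=2 prod=2 -> [6 4 17 1]
Step 10: demand=3,sold=1 ship[2->3]=1 ship[1->2]=2 ship[0->1]=2 prod=2 -> [6 4 18 1]
Step 11: demand=3,sold=1 ship[2->3]=1 ship[1->2]=2 ship[0->1]=2 prod=2 -> [6 4 19 1]
Step 12: demand=3,sold=1 ship[2->3]=1 ship[1->2]=2 ship[0->1]=2 prod=2 -> [6 4 20 1]
First stockout at step 6

6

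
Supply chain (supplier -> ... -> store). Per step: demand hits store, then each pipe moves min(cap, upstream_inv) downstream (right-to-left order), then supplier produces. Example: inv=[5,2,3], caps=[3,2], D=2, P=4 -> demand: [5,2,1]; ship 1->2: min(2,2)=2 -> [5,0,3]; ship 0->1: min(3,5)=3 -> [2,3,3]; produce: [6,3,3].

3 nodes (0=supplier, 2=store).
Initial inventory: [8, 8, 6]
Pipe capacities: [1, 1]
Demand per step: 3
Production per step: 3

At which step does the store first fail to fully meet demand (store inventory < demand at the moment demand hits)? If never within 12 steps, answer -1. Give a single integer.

Step 1: demand=3,sold=3 ship[1->2]=1 ship[0->1]=1 prod=3 -> [10 8 4]
Step 2: demand=3,sold=3 ship[1->2]=1 ship[0->1]=1 prod=3 -> [12 8 2]
Step 3: demand=3,sold=2 ship[1->2]=1 ship[0->1]=1 prod=3 -> [14 8 1]
Step 4: demand=3,sold=1 ship[1->2]=1 ship[0->1]=1 prod=3 -> [16 8 1]
Step 5: demand=3,sold=1 ship[1->2]=1 ship[0->1]=1 prod=3 -> [18 8 1]
Step 6: demand=3,sold=1 ship[1->2]=1 ship[0->1]=1 prod=3 -> [20 8 1]
Step 7: demand=3,sold=1 ship[1->2]=1 ship[0->1]=1 prod=3 -> [22 8 1]
Step 8: demand=3,sold=1 ship[1->2]=1 ship[0->1]=1 prod=3 -> [24 8 1]
Step 9: demand=3,sold=1 ship[1->2]=1 ship[0->1]=1 prod=3 -> [26 8 1]
Step 10: demand=3,sold=1 ship[1->2]=1 ship[0->1]=1 prod=3 -> [28 8 1]
Step 11: demand=3,sold=1 ship[1->2]=1 ship[0->1]=1 prod=3 -> [30 8 1]
Step 12: demand=3,sold=1 ship[1->2]=1 ship[0->1]=1 prod=3 -> [32 8 1]
First stockout at step 3

3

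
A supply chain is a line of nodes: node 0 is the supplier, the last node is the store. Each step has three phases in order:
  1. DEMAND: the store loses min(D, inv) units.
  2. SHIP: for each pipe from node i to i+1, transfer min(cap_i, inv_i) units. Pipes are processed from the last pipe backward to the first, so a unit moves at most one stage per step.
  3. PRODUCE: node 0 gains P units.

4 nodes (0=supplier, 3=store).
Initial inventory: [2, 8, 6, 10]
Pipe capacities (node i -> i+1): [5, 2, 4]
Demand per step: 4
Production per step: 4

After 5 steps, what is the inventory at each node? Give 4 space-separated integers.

Step 1: demand=4,sold=4 ship[2->3]=4 ship[1->2]=2 ship[0->1]=2 prod=4 -> inv=[4 8 4 10]
Step 2: demand=4,sold=4 ship[2->3]=4 ship[1->2]=2 ship[0->1]=4 prod=4 -> inv=[4 10 2 10]
Step 3: demand=4,sold=4 ship[2->3]=2 ship[1->2]=2 ship[0->1]=4 prod=4 -> inv=[4 12 2 8]
Step 4: demand=4,sold=4 ship[2->3]=2 ship[1->2]=2 ship[0->1]=4 prod=4 -> inv=[4 14 2 6]
Step 5: demand=4,sold=4 ship[2->3]=2 ship[1->2]=2 ship[0->1]=4 prod=4 -> inv=[4 16 2 4]

4 16 2 4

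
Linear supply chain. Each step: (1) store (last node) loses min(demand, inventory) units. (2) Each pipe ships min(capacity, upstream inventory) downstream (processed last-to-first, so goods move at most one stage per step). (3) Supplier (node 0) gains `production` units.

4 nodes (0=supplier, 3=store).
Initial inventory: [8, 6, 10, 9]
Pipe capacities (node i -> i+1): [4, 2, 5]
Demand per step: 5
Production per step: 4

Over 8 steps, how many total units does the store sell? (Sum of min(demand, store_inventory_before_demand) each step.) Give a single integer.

Step 1: sold=5 (running total=5) -> [8 8 7 9]
Step 2: sold=5 (running total=10) -> [8 10 4 9]
Step 3: sold=5 (running total=15) -> [8 12 2 8]
Step 4: sold=5 (running total=20) -> [8 14 2 5]
Step 5: sold=5 (running total=25) -> [8 16 2 2]
Step 6: sold=2 (running total=27) -> [8 18 2 2]
Step 7: sold=2 (running total=29) -> [8 20 2 2]
Step 8: sold=2 (running total=31) -> [8 22 2 2]

Answer: 31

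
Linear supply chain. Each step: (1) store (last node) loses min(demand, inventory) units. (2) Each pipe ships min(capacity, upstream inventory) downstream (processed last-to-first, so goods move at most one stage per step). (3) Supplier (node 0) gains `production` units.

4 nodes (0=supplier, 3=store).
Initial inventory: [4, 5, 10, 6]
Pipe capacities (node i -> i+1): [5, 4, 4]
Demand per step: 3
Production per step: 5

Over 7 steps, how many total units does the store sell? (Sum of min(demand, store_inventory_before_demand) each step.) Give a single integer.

Answer: 21

Derivation:
Step 1: sold=3 (running total=3) -> [5 5 10 7]
Step 2: sold=3 (running total=6) -> [5 6 10 8]
Step 3: sold=3 (running total=9) -> [5 7 10 9]
Step 4: sold=3 (running total=12) -> [5 8 10 10]
Step 5: sold=3 (running total=15) -> [5 9 10 11]
Step 6: sold=3 (running total=18) -> [5 10 10 12]
Step 7: sold=3 (running total=21) -> [5 11 10 13]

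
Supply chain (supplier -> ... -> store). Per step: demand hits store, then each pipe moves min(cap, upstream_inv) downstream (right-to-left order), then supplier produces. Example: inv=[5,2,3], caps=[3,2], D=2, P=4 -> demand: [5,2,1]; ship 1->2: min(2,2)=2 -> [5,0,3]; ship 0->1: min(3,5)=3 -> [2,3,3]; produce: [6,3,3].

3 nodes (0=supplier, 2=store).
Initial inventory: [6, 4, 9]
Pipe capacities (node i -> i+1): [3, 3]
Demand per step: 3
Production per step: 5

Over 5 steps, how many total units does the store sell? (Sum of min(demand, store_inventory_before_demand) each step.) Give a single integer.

Answer: 15

Derivation:
Step 1: sold=3 (running total=3) -> [8 4 9]
Step 2: sold=3 (running total=6) -> [10 4 9]
Step 3: sold=3 (running total=9) -> [12 4 9]
Step 4: sold=3 (running total=12) -> [14 4 9]
Step 5: sold=3 (running total=15) -> [16 4 9]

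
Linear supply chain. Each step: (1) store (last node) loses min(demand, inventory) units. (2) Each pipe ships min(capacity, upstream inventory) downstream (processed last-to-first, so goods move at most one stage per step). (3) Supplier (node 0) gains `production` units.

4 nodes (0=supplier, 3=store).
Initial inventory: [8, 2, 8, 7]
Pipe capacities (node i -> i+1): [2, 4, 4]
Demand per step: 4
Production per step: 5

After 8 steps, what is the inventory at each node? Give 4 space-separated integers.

Step 1: demand=4,sold=4 ship[2->3]=4 ship[1->2]=2 ship[0->1]=2 prod=5 -> inv=[11 2 6 7]
Step 2: demand=4,sold=4 ship[2->3]=4 ship[1->2]=2 ship[0->1]=2 prod=5 -> inv=[14 2 4 7]
Step 3: demand=4,sold=4 ship[2->3]=4 ship[1->2]=2 ship[0->1]=2 prod=5 -> inv=[17 2 2 7]
Step 4: demand=4,sold=4 ship[2->3]=2 ship[1->2]=2 ship[0->1]=2 prod=5 -> inv=[20 2 2 5]
Step 5: demand=4,sold=4 ship[2->3]=2 ship[1->2]=2 ship[0->1]=2 prod=5 -> inv=[23 2 2 3]
Step 6: demand=4,sold=3 ship[2->3]=2 ship[1->2]=2 ship[0->1]=2 prod=5 -> inv=[26 2 2 2]
Step 7: demand=4,sold=2 ship[2->3]=2 ship[1->2]=2 ship[0->1]=2 prod=5 -> inv=[29 2 2 2]
Step 8: demand=4,sold=2 ship[2->3]=2 ship[1->2]=2 ship[0->1]=2 prod=5 -> inv=[32 2 2 2]

32 2 2 2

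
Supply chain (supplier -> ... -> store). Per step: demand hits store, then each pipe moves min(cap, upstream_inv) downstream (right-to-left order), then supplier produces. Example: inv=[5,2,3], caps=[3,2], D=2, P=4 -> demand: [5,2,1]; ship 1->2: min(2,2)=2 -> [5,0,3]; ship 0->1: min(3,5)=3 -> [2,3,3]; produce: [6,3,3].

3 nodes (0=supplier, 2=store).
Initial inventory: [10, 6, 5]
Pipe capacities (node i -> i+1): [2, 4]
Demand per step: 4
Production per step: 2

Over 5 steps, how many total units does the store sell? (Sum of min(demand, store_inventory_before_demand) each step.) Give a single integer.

Answer: 17

Derivation:
Step 1: sold=4 (running total=4) -> [10 4 5]
Step 2: sold=4 (running total=8) -> [10 2 5]
Step 3: sold=4 (running total=12) -> [10 2 3]
Step 4: sold=3 (running total=15) -> [10 2 2]
Step 5: sold=2 (running total=17) -> [10 2 2]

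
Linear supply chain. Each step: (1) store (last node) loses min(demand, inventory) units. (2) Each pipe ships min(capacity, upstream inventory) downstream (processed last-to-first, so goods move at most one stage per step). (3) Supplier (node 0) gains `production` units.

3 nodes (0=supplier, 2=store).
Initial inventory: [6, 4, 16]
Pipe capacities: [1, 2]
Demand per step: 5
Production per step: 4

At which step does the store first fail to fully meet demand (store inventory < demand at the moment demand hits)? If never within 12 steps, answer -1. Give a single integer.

Step 1: demand=5,sold=5 ship[1->2]=2 ship[0->1]=1 prod=4 -> [9 3 13]
Step 2: demand=5,sold=5 ship[1->2]=2 ship[0->1]=1 prod=4 -> [12 2 10]
Step 3: demand=5,sold=5 ship[1->2]=2 ship[0->1]=1 prod=4 -> [15 1 7]
Step 4: demand=5,sold=5 ship[1->2]=1 ship[0->1]=1 prod=4 -> [18 1 3]
Step 5: demand=5,sold=3 ship[1->2]=1 ship[0->1]=1 prod=4 -> [21 1 1]
Step 6: demand=5,sold=1 ship[1->2]=1 ship[0->1]=1 prod=4 -> [24 1 1]
Step 7: demand=5,sold=1 ship[1->2]=1 ship[0->1]=1 prod=4 -> [27 1 1]
Step 8: demand=5,sold=1 ship[1->2]=1 ship[0->1]=1 prod=4 -> [30 1 1]
Step 9: demand=5,sold=1 ship[1->2]=1 ship[0->1]=1 prod=4 -> [33 1 1]
Step 10: demand=5,sold=1 ship[1->2]=1 ship[0->1]=1 prod=4 -> [36 1 1]
Step 11: demand=5,sold=1 ship[1->2]=1 ship[0->1]=1 prod=4 -> [39 1 1]
Step 12: demand=5,sold=1 ship[1->2]=1 ship[0->1]=1 prod=4 -> [42 1 1]
First stockout at step 5

5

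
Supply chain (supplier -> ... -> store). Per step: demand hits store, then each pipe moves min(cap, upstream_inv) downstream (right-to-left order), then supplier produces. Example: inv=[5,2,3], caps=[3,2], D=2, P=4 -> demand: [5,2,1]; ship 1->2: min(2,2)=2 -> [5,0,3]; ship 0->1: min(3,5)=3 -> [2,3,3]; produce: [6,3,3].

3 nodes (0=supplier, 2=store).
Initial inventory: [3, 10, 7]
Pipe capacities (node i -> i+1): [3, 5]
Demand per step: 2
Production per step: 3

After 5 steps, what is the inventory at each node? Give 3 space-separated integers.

Step 1: demand=2,sold=2 ship[1->2]=5 ship[0->1]=3 prod=3 -> inv=[3 8 10]
Step 2: demand=2,sold=2 ship[1->2]=5 ship[0->1]=3 prod=3 -> inv=[3 6 13]
Step 3: demand=2,sold=2 ship[1->2]=5 ship[0->1]=3 prod=3 -> inv=[3 4 16]
Step 4: demand=2,sold=2 ship[1->2]=4 ship[0->1]=3 prod=3 -> inv=[3 3 18]
Step 5: demand=2,sold=2 ship[1->2]=3 ship[0->1]=3 prod=3 -> inv=[3 3 19]

3 3 19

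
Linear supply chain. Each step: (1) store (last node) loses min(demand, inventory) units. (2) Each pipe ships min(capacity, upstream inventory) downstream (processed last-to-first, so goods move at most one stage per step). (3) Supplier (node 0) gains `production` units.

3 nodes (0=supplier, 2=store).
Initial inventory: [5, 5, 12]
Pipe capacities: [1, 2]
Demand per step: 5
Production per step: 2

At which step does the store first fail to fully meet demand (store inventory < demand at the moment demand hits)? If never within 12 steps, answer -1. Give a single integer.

Step 1: demand=5,sold=5 ship[1->2]=2 ship[0->1]=1 prod=2 -> [6 4 9]
Step 2: demand=5,sold=5 ship[1->2]=2 ship[0->1]=1 prod=2 -> [7 3 6]
Step 3: demand=5,sold=5 ship[1->2]=2 ship[0->1]=1 prod=2 -> [8 2 3]
Step 4: demand=5,sold=3 ship[1->2]=2 ship[0->1]=1 prod=2 -> [9 1 2]
Step 5: demand=5,sold=2 ship[1->2]=1 ship[0->1]=1 prod=2 -> [10 1 1]
Step 6: demand=5,sold=1 ship[1->2]=1 ship[0->1]=1 prod=2 -> [11 1 1]
Step 7: demand=5,sold=1 ship[1->2]=1 ship[0->1]=1 prod=2 -> [12 1 1]
Step 8: demand=5,sold=1 ship[1->2]=1 ship[0->1]=1 prod=2 -> [13 1 1]
Step 9: demand=5,sold=1 ship[1->2]=1 ship[0->1]=1 prod=2 -> [14 1 1]
Step 10: demand=5,sold=1 ship[1->2]=1 ship[0->1]=1 prod=2 -> [15 1 1]
Step 11: demand=5,sold=1 ship[1->2]=1 ship[0->1]=1 prod=2 -> [16 1 1]
Step 12: demand=5,sold=1 ship[1->2]=1 ship[0->1]=1 prod=2 -> [17 1 1]
First stockout at step 4

4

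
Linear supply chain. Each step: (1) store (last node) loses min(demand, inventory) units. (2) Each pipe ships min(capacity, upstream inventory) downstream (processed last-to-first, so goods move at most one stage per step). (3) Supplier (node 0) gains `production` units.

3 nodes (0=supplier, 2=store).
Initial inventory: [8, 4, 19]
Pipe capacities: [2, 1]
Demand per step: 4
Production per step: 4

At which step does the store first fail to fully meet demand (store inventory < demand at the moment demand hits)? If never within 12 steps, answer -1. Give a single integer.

Step 1: demand=4,sold=4 ship[1->2]=1 ship[0->1]=2 prod=4 -> [10 5 16]
Step 2: demand=4,sold=4 ship[1->2]=1 ship[0->1]=2 prod=4 -> [12 6 13]
Step 3: demand=4,sold=4 ship[1->2]=1 ship[0->1]=2 prod=4 -> [14 7 10]
Step 4: demand=4,sold=4 ship[1->2]=1 ship[0->1]=2 prod=4 -> [16 8 7]
Step 5: demand=4,sold=4 ship[1->2]=1 ship[0->1]=2 prod=4 -> [18 9 4]
Step 6: demand=4,sold=4 ship[1->2]=1 ship[0->1]=2 prod=4 -> [20 10 1]
Step 7: demand=4,sold=1 ship[1->2]=1 ship[0->1]=2 prod=4 -> [22 11 1]
Step 8: demand=4,sold=1 ship[1->2]=1 ship[0->1]=2 prod=4 -> [24 12 1]
Step 9: demand=4,sold=1 ship[1->2]=1 ship[0->1]=2 prod=4 -> [26 13 1]
Step 10: demand=4,sold=1 ship[1->2]=1 ship[0->1]=2 prod=4 -> [28 14 1]
Step 11: demand=4,sold=1 ship[1->2]=1 ship[0->1]=2 prod=4 -> [30 15 1]
Step 12: demand=4,sold=1 ship[1->2]=1 ship[0->1]=2 prod=4 -> [32 16 1]
First stockout at step 7

7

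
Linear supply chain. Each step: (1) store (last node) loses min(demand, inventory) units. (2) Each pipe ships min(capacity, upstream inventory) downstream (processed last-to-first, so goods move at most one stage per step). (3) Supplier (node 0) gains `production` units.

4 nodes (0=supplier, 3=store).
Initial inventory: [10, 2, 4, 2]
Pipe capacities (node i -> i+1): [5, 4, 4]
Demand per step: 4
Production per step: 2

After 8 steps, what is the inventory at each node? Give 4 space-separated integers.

Step 1: demand=4,sold=2 ship[2->3]=4 ship[1->2]=2 ship[0->1]=5 prod=2 -> inv=[7 5 2 4]
Step 2: demand=4,sold=4 ship[2->3]=2 ship[1->2]=4 ship[0->1]=5 prod=2 -> inv=[4 6 4 2]
Step 3: demand=4,sold=2 ship[2->3]=4 ship[1->2]=4 ship[0->1]=4 prod=2 -> inv=[2 6 4 4]
Step 4: demand=4,sold=4 ship[2->3]=4 ship[1->2]=4 ship[0->1]=2 prod=2 -> inv=[2 4 4 4]
Step 5: demand=4,sold=4 ship[2->3]=4 ship[1->2]=4 ship[0->1]=2 prod=2 -> inv=[2 2 4 4]
Step 6: demand=4,sold=4 ship[2->3]=4 ship[1->2]=2 ship[0->1]=2 prod=2 -> inv=[2 2 2 4]
Step 7: demand=4,sold=4 ship[2->3]=2 ship[1->2]=2 ship[0->1]=2 prod=2 -> inv=[2 2 2 2]
Step 8: demand=4,sold=2 ship[2->3]=2 ship[1->2]=2 ship[0->1]=2 prod=2 -> inv=[2 2 2 2]

2 2 2 2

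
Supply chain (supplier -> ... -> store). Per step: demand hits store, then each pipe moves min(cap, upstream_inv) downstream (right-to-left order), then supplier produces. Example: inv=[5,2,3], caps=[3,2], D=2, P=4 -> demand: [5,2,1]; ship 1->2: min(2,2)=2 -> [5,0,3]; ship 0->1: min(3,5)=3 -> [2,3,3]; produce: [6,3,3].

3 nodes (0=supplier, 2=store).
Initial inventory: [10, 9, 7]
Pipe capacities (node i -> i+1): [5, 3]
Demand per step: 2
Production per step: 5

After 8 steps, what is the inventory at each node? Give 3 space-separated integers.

Step 1: demand=2,sold=2 ship[1->2]=3 ship[0->1]=5 prod=5 -> inv=[10 11 8]
Step 2: demand=2,sold=2 ship[1->2]=3 ship[0->1]=5 prod=5 -> inv=[10 13 9]
Step 3: demand=2,sold=2 ship[1->2]=3 ship[0->1]=5 prod=5 -> inv=[10 15 10]
Step 4: demand=2,sold=2 ship[1->2]=3 ship[0->1]=5 prod=5 -> inv=[10 17 11]
Step 5: demand=2,sold=2 ship[1->2]=3 ship[0->1]=5 prod=5 -> inv=[10 19 12]
Step 6: demand=2,sold=2 ship[1->2]=3 ship[0->1]=5 prod=5 -> inv=[10 21 13]
Step 7: demand=2,sold=2 ship[1->2]=3 ship[0->1]=5 prod=5 -> inv=[10 23 14]
Step 8: demand=2,sold=2 ship[1->2]=3 ship[0->1]=5 prod=5 -> inv=[10 25 15]

10 25 15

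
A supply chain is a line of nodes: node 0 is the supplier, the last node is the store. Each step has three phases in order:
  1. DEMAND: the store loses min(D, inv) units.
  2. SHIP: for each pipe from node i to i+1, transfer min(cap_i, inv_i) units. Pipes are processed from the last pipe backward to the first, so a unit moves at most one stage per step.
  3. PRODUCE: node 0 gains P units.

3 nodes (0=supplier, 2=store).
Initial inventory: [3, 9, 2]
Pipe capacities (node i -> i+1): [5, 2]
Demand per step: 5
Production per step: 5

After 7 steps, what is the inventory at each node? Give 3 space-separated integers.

Step 1: demand=5,sold=2 ship[1->2]=2 ship[0->1]=3 prod=5 -> inv=[5 10 2]
Step 2: demand=5,sold=2 ship[1->2]=2 ship[0->1]=5 prod=5 -> inv=[5 13 2]
Step 3: demand=5,sold=2 ship[1->2]=2 ship[0->1]=5 prod=5 -> inv=[5 16 2]
Step 4: demand=5,sold=2 ship[1->2]=2 ship[0->1]=5 prod=5 -> inv=[5 19 2]
Step 5: demand=5,sold=2 ship[1->2]=2 ship[0->1]=5 prod=5 -> inv=[5 22 2]
Step 6: demand=5,sold=2 ship[1->2]=2 ship[0->1]=5 prod=5 -> inv=[5 25 2]
Step 7: demand=5,sold=2 ship[1->2]=2 ship[0->1]=5 prod=5 -> inv=[5 28 2]

5 28 2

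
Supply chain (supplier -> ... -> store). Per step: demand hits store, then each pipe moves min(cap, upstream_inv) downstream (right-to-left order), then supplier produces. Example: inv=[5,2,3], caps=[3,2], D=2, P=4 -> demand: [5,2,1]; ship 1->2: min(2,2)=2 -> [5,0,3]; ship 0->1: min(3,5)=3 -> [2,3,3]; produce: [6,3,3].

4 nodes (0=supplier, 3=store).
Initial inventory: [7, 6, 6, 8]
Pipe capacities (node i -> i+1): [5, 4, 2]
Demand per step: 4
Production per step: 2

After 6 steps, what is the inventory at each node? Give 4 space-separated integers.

Step 1: demand=4,sold=4 ship[2->3]=2 ship[1->2]=4 ship[0->1]=5 prod=2 -> inv=[4 7 8 6]
Step 2: demand=4,sold=4 ship[2->3]=2 ship[1->2]=4 ship[0->1]=4 prod=2 -> inv=[2 7 10 4]
Step 3: demand=4,sold=4 ship[2->3]=2 ship[1->2]=4 ship[0->1]=2 prod=2 -> inv=[2 5 12 2]
Step 4: demand=4,sold=2 ship[2->3]=2 ship[1->2]=4 ship[0->1]=2 prod=2 -> inv=[2 3 14 2]
Step 5: demand=4,sold=2 ship[2->3]=2 ship[1->2]=3 ship[0->1]=2 prod=2 -> inv=[2 2 15 2]
Step 6: demand=4,sold=2 ship[2->3]=2 ship[1->2]=2 ship[0->1]=2 prod=2 -> inv=[2 2 15 2]

2 2 15 2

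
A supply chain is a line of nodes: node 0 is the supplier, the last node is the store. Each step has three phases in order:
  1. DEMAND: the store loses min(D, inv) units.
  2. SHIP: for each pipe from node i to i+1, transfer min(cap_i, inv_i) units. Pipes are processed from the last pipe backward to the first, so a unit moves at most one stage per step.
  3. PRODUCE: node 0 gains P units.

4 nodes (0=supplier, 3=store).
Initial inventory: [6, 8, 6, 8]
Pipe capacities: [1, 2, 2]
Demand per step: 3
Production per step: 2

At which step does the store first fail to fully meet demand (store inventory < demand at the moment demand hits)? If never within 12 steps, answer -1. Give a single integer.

Step 1: demand=3,sold=3 ship[2->3]=2 ship[1->2]=2 ship[0->1]=1 prod=2 -> [7 7 6 7]
Step 2: demand=3,sold=3 ship[2->3]=2 ship[1->2]=2 ship[0->1]=1 prod=2 -> [8 6 6 6]
Step 3: demand=3,sold=3 ship[2->3]=2 ship[1->2]=2 ship[0->1]=1 prod=2 -> [9 5 6 5]
Step 4: demand=3,sold=3 ship[2->3]=2 ship[1->2]=2 ship[0->1]=1 prod=2 -> [10 4 6 4]
Step 5: demand=3,sold=3 ship[2->3]=2 ship[1->2]=2 ship[0->1]=1 prod=2 -> [11 3 6 3]
Step 6: demand=3,sold=3 ship[2->3]=2 ship[1->2]=2 ship[0->1]=1 prod=2 -> [12 2 6 2]
Step 7: demand=3,sold=2 ship[2->3]=2 ship[1->2]=2 ship[0->1]=1 prod=2 -> [13 1 6 2]
Step 8: demand=3,sold=2 ship[2->3]=2 ship[1->2]=1 ship[0->1]=1 prod=2 -> [14 1 5 2]
Step 9: demand=3,sold=2 ship[2->3]=2 ship[1->2]=1 ship[0->1]=1 prod=2 -> [15 1 4 2]
Step 10: demand=3,sold=2 ship[2->3]=2 ship[1->2]=1 ship[0->1]=1 prod=2 -> [16 1 3 2]
Step 11: demand=3,sold=2 ship[2->3]=2 ship[1->2]=1 ship[0->1]=1 prod=2 -> [17 1 2 2]
Step 12: demand=3,sold=2 ship[2->3]=2 ship[1->2]=1 ship[0->1]=1 prod=2 -> [18 1 1 2]
First stockout at step 7

7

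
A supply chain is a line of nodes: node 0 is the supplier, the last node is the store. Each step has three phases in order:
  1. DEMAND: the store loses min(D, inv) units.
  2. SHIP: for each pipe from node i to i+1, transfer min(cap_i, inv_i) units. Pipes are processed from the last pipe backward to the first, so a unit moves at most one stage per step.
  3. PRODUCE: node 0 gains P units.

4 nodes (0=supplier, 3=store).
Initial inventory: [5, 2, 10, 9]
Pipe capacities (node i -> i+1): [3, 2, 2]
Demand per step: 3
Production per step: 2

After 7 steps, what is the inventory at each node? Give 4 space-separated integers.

Step 1: demand=3,sold=3 ship[2->3]=2 ship[1->2]=2 ship[0->1]=3 prod=2 -> inv=[4 3 10 8]
Step 2: demand=3,sold=3 ship[2->3]=2 ship[1->2]=2 ship[0->1]=3 prod=2 -> inv=[3 4 10 7]
Step 3: demand=3,sold=3 ship[2->3]=2 ship[1->2]=2 ship[0->1]=3 prod=2 -> inv=[2 5 10 6]
Step 4: demand=3,sold=3 ship[2->3]=2 ship[1->2]=2 ship[0->1]=2 prod=2 -> inv=[2 5 10 5]
Step 5: demand=3,sold=3 ship[2->3]=2 ship[1->2]=2 ship[0->1]=2 prod=2 -> inv=[2 5 10 4]
Step 6: demand=3,sold=3 ship[2->3]=2 ship[1->2]=2 ship[0->1]=2 prod=2 -> inv=[2 5 10 3]
Step 7: demand=3,sold=3 ship[2->3]=2 ship[1->2]=2 ship[0->1]=2 prod=2 -> inv=[2 5 10 2]

2 5 10 2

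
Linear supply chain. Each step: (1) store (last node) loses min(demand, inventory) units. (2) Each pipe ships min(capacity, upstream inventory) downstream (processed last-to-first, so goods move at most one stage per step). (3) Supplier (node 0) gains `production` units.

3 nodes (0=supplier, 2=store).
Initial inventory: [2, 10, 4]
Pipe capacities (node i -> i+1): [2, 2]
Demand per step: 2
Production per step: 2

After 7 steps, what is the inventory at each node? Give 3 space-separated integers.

Step 1: demand=2,sold=2 ship[1->2]=2 ship[0->1]=2 prod=2 -> inv=[2 10 4]
Step 2: demand=2,sold=2 ship[1->2]=2 ship[0->1]=2 prod=2 -> inv=[2 10 4]
Step 3: demand=2,sold=2 ship[1->2]=2 ship[0->1]=2 prod=2 -> inv=[2 10 4]
Step 4: demand=2,sold=2 ship[1->2]=2 ship[0->1]=2 prod=2 -> inv=[2 10 4]
Step 5: demand=2,sold=2 ship[1->2]=2 ship[0->1]=2 prod=2 -> inv=[2 10 4]
Step 6: demand=2,sold=2 ship[1->2]=2 ship[0->1]=2 prod=2 -> inv=[2 10 4]
Step 7: demand=2,sold=2 ship[1->2]=2 ship[0->1]=2 prod=2 -> inv=[2 10 4]

2 10 4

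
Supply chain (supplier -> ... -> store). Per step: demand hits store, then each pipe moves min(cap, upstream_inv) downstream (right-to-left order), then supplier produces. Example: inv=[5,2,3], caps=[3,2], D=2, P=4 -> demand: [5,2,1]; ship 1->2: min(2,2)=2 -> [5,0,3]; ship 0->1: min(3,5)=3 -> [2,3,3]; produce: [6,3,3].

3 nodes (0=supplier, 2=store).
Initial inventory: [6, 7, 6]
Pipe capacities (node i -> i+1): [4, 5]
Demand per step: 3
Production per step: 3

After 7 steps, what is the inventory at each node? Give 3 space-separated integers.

Step 1: demand=3,sold=3 ship[1->2]=5 ship[0->1]=4 prod=3 -> inv=[5 6 8]
Step 2: demand=3,sold=3 ship[1->2]=5 ship[0->1]=4 prod=3 -> inv=[4 5 10]
Step 3: demand=3,sold=3 ship[1->2]=5 ship[0->1]=4 prod=3 -> inv=[3 4 12]
Step 4: demand=3,sold=3 ship[1->2]=4 ship[0->1]=3 prod=3 -> inv=[3 3 13]
Step 5: demand=3,sold=3 ship[1->2]=3 ship[0->1]=3 prod=3 -> inv=[3 3 13]
Step 6: demand=3,sold=3 ship[1->2]=3 ship[0->1]=3 prod=3 -> inv=[3 3 13]
Step 7: demand=3,sold=3 ship[1->2]=3 ship[0->1]=3 prod=3 -> inv=[3 3 13]

3 3 13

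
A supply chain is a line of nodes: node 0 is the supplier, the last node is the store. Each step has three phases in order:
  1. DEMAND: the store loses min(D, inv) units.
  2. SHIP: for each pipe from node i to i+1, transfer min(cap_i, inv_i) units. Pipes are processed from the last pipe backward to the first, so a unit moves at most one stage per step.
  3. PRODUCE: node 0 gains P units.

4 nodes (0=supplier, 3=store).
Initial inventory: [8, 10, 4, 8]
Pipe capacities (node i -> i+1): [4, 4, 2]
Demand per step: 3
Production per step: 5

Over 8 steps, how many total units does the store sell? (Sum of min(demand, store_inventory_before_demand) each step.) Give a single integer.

Step 1: sold=3 (running total=3) -> [9 10 6 7]
Step 2: sold=3 (running total=6) -> [10 10 8 6]
Step 3: sold=3 (running total=9) -> [11 10 10 5]
Step 4: sold=3 (running total=12) -> [12 10 12 4]
Step 5: sold=3 (running total=15) -> [13 10 14 3]
Step 6: sold=3 (running total=18) -> [14 10 16 2]
Step 7: sold=2 (running total=20) -> [15 10 18 2]
Step 8: sold=2 (running total=22) -> [16 10 20 2]

Answer: 22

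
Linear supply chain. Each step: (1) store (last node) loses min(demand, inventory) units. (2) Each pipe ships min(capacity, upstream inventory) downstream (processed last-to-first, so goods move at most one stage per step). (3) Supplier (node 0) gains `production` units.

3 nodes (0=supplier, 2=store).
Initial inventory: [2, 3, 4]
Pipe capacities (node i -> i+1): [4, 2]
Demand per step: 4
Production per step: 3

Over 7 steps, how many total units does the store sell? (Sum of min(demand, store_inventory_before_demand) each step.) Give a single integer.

Step 1: sold=4 (running total=4) -> [3 3 2]
Step 2: sold=2 (running total=6) -> [3 4 2]
Step 3: sold=2 (running total=8) -> [3 5 2]
Step 4: sold=2 (running total=10) -> [3 6 2]
Step 5: sold=2 (running total=12) -> [3 7 2]
Step 6: sold=2 (running total=14) -> [3 8 2]
Step 7: sold=2 (running total=16) -> [3 9 2]

Answer: 16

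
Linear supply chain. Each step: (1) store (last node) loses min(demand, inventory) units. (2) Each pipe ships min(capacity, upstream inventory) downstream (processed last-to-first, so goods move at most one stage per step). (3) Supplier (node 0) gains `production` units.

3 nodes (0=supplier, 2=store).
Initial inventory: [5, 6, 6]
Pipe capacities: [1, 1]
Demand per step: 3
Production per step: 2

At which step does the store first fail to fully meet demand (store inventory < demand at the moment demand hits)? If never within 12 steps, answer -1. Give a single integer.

Step 1: demand=3,sold=3 ship[1->2]=1 ship[0->1]=1 prod=2 -> [6 6 4]
Step 2: demand=3,sold=3 ship[1->2]=1 ship[0->1]=1 prod=2 -> [7 6 2]
Step 3: demand=3,sold=2 ship[1->2]=1 ship[0->1]=1 prod=2 -> [8 6 1]
Step 4: demand=3,sold=1 ship[1->2]=1 ship[0->1]=1 prod=2 -> [9 6 1]
Step 5: demand=3,sold=1 ship[1->2]=1 ship[0->1]=1 prod=2 -> [10 6 1]
Step 6: demand=3,sold=1 ship[1->2]=1 ship[0->1]=1 prod=2 -> [11 6 1]
Step 7: demand=3,sold=1 ship[1->2]=1 ship[0->1]=1 prod=2 -> [12 6 1]
Step 8: demand=3,sold=1 ship[1->2]=1 ship[0->1]=1 prod=2 -> [13 6 1]
Step 9: demand=3,sold=1 ship[1->2]=1 ship[0->1]=1 prod=2 -> [14 6 1]
Step 10: demand=3,sold=1 ship[1->2]=1 ship[0->1]=1 prod=2 -> [15 6 1]
Step 11: demand=3,sold=1 ship[1->2]=1 ship[0->1]=1 prod=2 -> [16 6 1]
Step 12: demand=3,sold=1 ship[1->2]=1 ship[0->1]=1 prod=2 -> [17 6 1]
First stockout at step 3

3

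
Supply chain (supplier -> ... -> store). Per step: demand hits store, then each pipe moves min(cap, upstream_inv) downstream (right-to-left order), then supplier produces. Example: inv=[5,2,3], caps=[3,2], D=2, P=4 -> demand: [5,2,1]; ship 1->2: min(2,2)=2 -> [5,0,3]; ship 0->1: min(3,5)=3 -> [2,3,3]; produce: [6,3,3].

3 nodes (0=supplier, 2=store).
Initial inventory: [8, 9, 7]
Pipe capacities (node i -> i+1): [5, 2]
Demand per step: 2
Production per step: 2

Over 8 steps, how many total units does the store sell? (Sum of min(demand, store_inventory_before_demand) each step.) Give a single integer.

Step 1: sold=2 (running total=2) -> [5 12 7]
Step 2: sold=2 (running total=4) -> [2 15 7]
Step 3: sold=2 (running total=6) -> [2 15 7]
Step 4: sold=2 (running total=8) -> [2 15 7]
Step 5: sold=2 (running total=10) -> [2 15 7]
Step 6: sold=2 (running total=12) -> [2 15 7]
Step 7: sold=2 (running total=14) -> [2 15 7]
Step 8: sold=2 (running total=16) -> [2 15 7]

Answer: 16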